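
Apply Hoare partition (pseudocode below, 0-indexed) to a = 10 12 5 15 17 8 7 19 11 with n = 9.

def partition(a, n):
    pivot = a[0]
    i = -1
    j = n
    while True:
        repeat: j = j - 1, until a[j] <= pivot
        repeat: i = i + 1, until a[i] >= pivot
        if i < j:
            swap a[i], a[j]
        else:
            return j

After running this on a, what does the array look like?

7 8 5 15 17 12 10 19 11

pivot = a[0] = 10; i = -1, j = 9
j→6 (a[6]=7≤10), i→0 (a[0]=10≥10); i<j, swap → 7 12 5 15 17 8 10 19 11
j→5 (a[5]=8≤10), i→1 (a[1]=12≥10); i<j, swap → 7 8 5 15 17 12 10 19 11
j→2, i→3; i≥j, return j=2. a = 7 8 5 15 17 12 10 19 11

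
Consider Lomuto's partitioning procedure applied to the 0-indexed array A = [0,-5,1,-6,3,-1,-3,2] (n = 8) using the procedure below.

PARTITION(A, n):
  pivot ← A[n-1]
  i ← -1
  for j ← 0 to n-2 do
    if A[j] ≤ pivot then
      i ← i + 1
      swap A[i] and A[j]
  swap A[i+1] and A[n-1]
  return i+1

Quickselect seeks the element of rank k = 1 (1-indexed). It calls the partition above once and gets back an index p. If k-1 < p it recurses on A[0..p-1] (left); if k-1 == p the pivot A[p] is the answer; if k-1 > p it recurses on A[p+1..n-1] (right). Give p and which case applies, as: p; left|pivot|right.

6; left

pivot=2, i=-1
j=0: 0≤2, i=0, swap(0,0) ⇒ [0,-5,1,-6,3,-1,-3,2]
j=1: -5≤2, i=1, swap(1,1) ⇒ [0,-5,1,-6,3,-1,-3,2]
j=2: 1≤2, i=2, swap(2,2) ⇒ [0,-5,1,-6,3,-1,-3,2]
j=3: -6≤2, i=3, swap(3,3) ⇒ [0,-5,1,-6,3,-1,-3,2]
j=4: 3>2, skip
j=5: -1≤2, i=4, swap(4,5) ⇒ [0,-5,1,-6,-1,3,-3,2]
j=6: -3≤2, i=5, swap(5,6) ⇒ [0,-5,1,-6,-1,-3,3,2]
swap(6,7) ⇒ [0,-5,1,-6,-1,-3,2,3]; return 6
p = 6; k-1 = 0 < 6 ⇒ left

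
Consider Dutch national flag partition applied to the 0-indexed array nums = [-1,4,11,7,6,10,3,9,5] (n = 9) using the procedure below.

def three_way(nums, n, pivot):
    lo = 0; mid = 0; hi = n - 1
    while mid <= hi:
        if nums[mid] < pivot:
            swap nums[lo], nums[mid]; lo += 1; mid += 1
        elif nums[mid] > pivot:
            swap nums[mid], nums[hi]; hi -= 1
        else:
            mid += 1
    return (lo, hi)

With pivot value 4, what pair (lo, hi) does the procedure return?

pivot = 4; lo=0, mid=0, hi=8
nums[mid]=-1<4: swap nums[0],nums[0]; lo=1,mid=1 → [-1,4,11,7,6,10,3,9,5]
nums[mid]=4=4: mid=2
nums[mid]=11>4: swap nums[2],nums[8]; hi=7 → [-1,4,5,7,6,10,3,9,11]
nums[mid]=5>4: swap nums[2],nums[7]; hi=6 → [-1,4,9,7,6,10,3,5,11]
nums[mid]=9>4: swap nums[2],nums[6]; hi=5 → [-1,4,3,7,6,10,9,5,11]
nums[mid]=3<4: swap nums[1],nums[2]; lo=2,mid=3 → [-1,3,4,7,6,10,9,5,11]
nums[mid]=7>4: swap nums[3],nums[5]; hi=4 → [-1,3,4,10,6,7,9,5,11]
nums[mid]=10>4: swap nums[3],nums[4]; hi=3 → [-1,3,4,6,10,7,9,5,11]
nums[mid]=6>4: swap nums[3],nums[3]; hi=2 → [-1,3,4,6,10,7,9,5,11]
end: lo=2, hi=2; nums = [-1,3,4,6,10,7,9,5,11]

(2, 2)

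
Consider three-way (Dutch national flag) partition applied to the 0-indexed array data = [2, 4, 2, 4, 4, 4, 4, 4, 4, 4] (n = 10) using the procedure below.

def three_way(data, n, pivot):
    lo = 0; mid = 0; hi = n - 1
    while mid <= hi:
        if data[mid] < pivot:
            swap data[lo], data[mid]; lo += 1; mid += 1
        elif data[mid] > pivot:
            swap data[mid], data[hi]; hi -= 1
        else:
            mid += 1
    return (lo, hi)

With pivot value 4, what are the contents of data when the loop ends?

[2, 2, 4, 4, 4, 4, 4, 4, 4, 4]

pivot = 4; lo=0, mid=0, hi=9
data[mid]=2<4: swap data[0],data[0]; lo=1,mid=1 → [2, 4, 2, 4, 4, 4, 4, 4, 4, 4]
data[mid]=4=4: mid=2
data[mid]=2<4: swap data[1],data[2]; lo=2,mid=3 → [2, 2, 4, 4, 4, 4, 4, 4, 4, 4]
data[mid]=4=4: mid=4
data[mid]=4=4: mid=5
data[mid]=4=4: mid=6
data[mid]=4=4: mid=7
data[mid]=4=4: mid=8
data[mid]=4=4: mid=9
data[mid]=4=4: mid=10
end: lo=2, hi=9; data = [2, 2, 4, 4, 4, 4, 4, 4, 4, 4]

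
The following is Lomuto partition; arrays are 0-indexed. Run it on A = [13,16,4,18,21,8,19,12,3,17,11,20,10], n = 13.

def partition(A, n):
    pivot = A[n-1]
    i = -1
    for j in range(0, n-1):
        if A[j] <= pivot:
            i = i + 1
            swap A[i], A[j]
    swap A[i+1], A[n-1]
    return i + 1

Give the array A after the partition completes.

pivot=10, i=-1
j=0: 13>10, skip
j=1: 16>10, skip
j=2: 4≤10, i=0, swap(0,2) ⇒ [4,16,13,18,21,8,19,12,3,17,11,20,10]
j=3: 18>10, skip
j=4: 21>10, skip
j=5: 8≤10, i=1, swap(1,5) ⇒ [4,8,13,18,21,16,19,12,3,17,11,20,10]
j=6: 19>10, skip
j=7: 12>10, skip
j=8: 3≤10, i=2, swap(2,8) ⇒ [4,8,3,18,21,16,19,12,13,17,11,20,10]
j=9: 17>10, skip
j=10: 11>10, skip
j=11: 20>10, skip
swap(3,12) ⇒ [4,8,3,10,21,16,19,12,13,17,11,20,18]; return 3

[4,8,3,10,21,16,19,12,13,17,11,20,18]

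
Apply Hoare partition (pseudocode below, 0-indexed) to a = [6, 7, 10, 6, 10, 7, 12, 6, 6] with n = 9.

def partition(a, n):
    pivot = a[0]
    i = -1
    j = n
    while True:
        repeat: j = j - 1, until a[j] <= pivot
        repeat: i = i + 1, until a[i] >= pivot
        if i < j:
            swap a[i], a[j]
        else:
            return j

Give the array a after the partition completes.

[6, 6, 6, 10, 10, 7, 12, 7, 6]

pivot = a[0] = 6; i = -1, j = 9
j→8 (a[8]=6≤6), i→0 (a[0]=6≥6); i<j, swap → [6, 7, 10, 6, 10, 7, 12, 6, 6]
j→7 (a[7]=6≤6), i→1 (a[1]=7≥6); i<j, swap → [6, 6, 10, 6, 10, 7, 12, 7, 6]
j→3 (a[3]=6≤6), i→2 (a[2]=10≥6); i<j, swap → [6, 6, 6, 10, 10, 7, 12, 7, 6]
j→2, i→3; i≥j, return j=2. a = [6, 6, 6, 10, 10, 7, 12, 7, 6]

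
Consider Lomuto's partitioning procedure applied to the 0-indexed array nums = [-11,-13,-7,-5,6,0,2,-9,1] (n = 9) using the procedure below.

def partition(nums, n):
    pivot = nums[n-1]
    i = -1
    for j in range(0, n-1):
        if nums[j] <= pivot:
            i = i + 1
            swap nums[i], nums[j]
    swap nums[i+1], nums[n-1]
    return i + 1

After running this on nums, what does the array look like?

pivot=1, i=-1
j=0: -11≤1, i=0, swap(0,0) ⇒ [-11,-13,-7,-5,6,0,2,-9,1]
j=1: -13≤1, i=1, swap(1,1) ⇒ [-11,-13,-7,-5,6,0,2,-9,1]
j=2: -7≤1, i=2, swap(2,2) ⇒ [-11,-13,-7,-5,6,0,2,-9,1]
j=3: -5≤1, i=3, swap(3,3) ⇒ [-11,-13,-7,-5,6,0,2,-9,1]
j=4: 6>1, skip
j=5: 0≤1, i=4, swap(4,5) ⇒ [-11,-13,-7,-5,0,6,2,-9,1]
j=6: 2>1, skip
j=7: -9≤1, i=5, swap(5,7) ⇒ [-11,-13,-7,-5,0,-9,2,6,1]
swap(6,8) ⇒ [-11,-13,-7,-5,0,-9,1,6,2]; return 6

[-11,-13,-7,-5,0,-9,1,6,2]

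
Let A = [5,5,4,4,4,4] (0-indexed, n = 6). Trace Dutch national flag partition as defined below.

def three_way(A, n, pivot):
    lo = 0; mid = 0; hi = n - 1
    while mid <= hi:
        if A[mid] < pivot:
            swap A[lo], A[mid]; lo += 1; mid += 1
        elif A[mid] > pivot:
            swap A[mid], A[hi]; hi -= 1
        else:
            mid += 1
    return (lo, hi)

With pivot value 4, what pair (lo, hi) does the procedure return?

(0, 3)

pivot = 4; lo=0, mid=0, hi=5
A[mid]=5>4: swap A[0],A[5]; hi=4 → [4,5,4,4,4,5]
A[mid]=4=4: mid=1
A[mid]=5>4: swap A[1],A[4]; hi=3 → [4,4,4,4,5,5]
A[mid]=4=4: mid=2
A[mid]=4=4: mid=3
A[mid]=4=4: mid=4
end: lo=0, hi=3; A = [4,4,4,4,5,5]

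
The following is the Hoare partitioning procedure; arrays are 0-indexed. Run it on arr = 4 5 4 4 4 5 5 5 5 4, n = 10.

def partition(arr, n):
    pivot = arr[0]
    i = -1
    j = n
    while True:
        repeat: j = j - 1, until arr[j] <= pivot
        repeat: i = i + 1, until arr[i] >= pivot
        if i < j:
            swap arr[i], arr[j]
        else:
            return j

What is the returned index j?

2

pivot=4
j stops at 9 (4), i stops at 0 (4); swap ⇒ 4 5 4 4 4 5 5 5 5 4
j stops at 4 (4), i stops at 1 (5); swap ⇒ 4 4 4 4 5 5 5 5 5 4
j stops at 3 (4), i stops at 2 (4); swap ⇒ 4 4 4 4 5 5 5 5 5 4
j stops at 2, i stops at 3; i≥j ⇒ return 2. arr=4 4 4 4 5 5 5 5 5 4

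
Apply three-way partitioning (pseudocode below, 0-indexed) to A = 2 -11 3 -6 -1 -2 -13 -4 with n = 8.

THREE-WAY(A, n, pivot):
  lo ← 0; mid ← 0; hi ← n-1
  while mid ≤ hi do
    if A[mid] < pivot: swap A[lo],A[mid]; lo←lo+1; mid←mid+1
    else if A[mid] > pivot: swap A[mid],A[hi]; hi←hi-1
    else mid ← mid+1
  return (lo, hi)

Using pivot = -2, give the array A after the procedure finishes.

-4 -11 -13 -6 -2 -1 3 2

lo=0 mid=0 hi=7
2>-2: swap(0,7), hi=6 ⇒ -4 -11 3 -6 -1 -2 -13 2
-4<-2: swap(0,0), lo=1 mid=1 ⇒ -4 -11 3 -6 -1 -2 -13 2
-11<-2: swap(1,1), lo=2 mid=2 ⇒ -4 -11 3 -6 -1 -2 -13 2
3>-2: swap(2,6), hi=5 ⇒ -4 -11 -13 -6 -1 -2 3 2
-13<-2: swap(2,2), lo=3 mid=3 ⇒ -4 -11 -13 -6 -1 -2 3 2
-6<-2: swap(3,3), lo=4 mid=4 ⇒ -4 -11 -13 -6 -1 -2 3 2
-1>-2: swap(4,5), hi=4 ⇒ -4 -11 -13 -6 -2 -1 3 2
-2=-2: mid=5
done. lo=4 hi=4; A=-4 -11 -13 -6 -2 -1 3 2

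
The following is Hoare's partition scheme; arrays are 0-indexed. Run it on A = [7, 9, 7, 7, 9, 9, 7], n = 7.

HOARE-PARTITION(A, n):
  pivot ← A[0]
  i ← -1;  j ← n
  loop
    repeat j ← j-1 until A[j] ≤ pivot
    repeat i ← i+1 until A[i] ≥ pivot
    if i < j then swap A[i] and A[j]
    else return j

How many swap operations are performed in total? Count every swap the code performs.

2

pivot = A[0] = 7; i = -1, j = 7
j→6 (A[6]=7≤7), i→0 (A[0]=7≥7); i<j, swap → [7, 9, 7, 7, 9, 9, 7]
j→3 (A[3]=7≤7), i→1 (A[1]=9≥7); i<j, swap → [7, 7, 7, 9, 9, 9, 7]
j→2, i→2; i≥j, return j=2. A = [7, 7, 7, 9, 9, 9, 7]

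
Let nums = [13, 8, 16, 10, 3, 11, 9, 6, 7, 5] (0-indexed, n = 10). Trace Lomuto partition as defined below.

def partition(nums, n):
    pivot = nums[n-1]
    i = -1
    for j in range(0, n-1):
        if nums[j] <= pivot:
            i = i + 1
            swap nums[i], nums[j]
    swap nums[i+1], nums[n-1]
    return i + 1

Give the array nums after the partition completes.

pivot = nums[9] = 5; i = -1
j=0: nums[0]=13 > 5 → no swap
j=1: nums[1]=8 > 5 → no swap
j=2: nums[2]=16 > 5 → no swap
j=3: nums[3]=10 > 5 → no swap
j=4: nums[4]=3 ≤ 5 → i=0, swap nums[0],nums[4] → [3, 8, 16, 10, 13, 11, 9, 6, 7, 5]
j=5: nums[5]=11 > 5 → no swap
j=6: nums[6]=9 > 5 → no swap
j=7: nums[7]=6 > 5 → no swap
j=8: nums[8]=7 > 5 → no swap
final swap nums[1],nums[9] → [3, 5, 16, 10, 13, 11, 9, 6, 7, 8]; return 1

[3, 5, 16, 10, 13, 11, 9, 6, 7, 8]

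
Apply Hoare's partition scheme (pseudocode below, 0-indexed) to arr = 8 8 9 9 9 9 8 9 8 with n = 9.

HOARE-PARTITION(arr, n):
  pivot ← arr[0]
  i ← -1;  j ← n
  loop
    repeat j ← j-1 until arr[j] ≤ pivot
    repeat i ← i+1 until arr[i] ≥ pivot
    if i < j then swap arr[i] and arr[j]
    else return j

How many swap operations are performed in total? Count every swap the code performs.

2

pivot=8
j stops at 8 (8), i stops at 0 (8); swap ⇒ 8 8 9 9 9 9 8 9 8
j stops at 6 (8), i stops at 1 (8); swap ⇒ 8 8 9 9 9 9 8 9 8
j stops at 1, i stops at 2; i≥j ⇒ return 1. arr=8 8 9 9 9 9 8 9 8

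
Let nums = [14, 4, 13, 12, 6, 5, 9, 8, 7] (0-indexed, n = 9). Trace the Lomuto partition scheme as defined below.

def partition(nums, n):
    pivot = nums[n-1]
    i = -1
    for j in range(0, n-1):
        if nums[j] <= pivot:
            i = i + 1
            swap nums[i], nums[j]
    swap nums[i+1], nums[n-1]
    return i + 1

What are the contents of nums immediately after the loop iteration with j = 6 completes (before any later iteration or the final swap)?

[4, 6, 5, 12, 14, 13, 9, 8, 7]

pivot = nums[8] = 7; i = -1
j=0: nums[0]=14 > 7 → no swap
j=1: nums[1]=4 ≤ 7 → i=0, swap nums[0],nums[1] → [4, 14, 13, 12, 6, 5, 9, 8, 7]
j=2: nums[2]=13 > 7 → no swap
j=3: nums[3]=12 > 7 → no swap
j=4: nums[4]=6 ≤ 7 → i=1, swap nums[1],nums[4] → [4, 6, 13, 12, 14, 5, 9, 8, 7]
j=5: nums[5]=5 ≤ 7 → i=2, swap nums[2],nums[5] → [4, 6, 5, 12, 14, 13, 9, 8, 7]
j=6: nums[6]=9 > 7 → no swap
(after j=6) nums = [4, 6, 5, 12, 14, 13, 9, 8, 7]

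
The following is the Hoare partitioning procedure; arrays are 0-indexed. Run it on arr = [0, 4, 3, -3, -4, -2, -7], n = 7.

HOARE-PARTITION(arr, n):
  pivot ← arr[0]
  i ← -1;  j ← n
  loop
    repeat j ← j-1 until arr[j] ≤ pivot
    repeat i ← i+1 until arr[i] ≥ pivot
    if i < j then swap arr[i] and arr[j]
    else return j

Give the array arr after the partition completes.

pivot=0
j stops at 6 (-7), i stops at 0 (0); swap ⇒ [-7, 4, 3, -3, -4, -2, 0]
j stops at 5 (-2), i stops at 1 (4); swap ⇒ [-7, -2, 3, -3, -4, 4, 0]
j stops at 4 (-4), i stops at 2 (3); swap ⇒ [-7, -2, -4, -3, 3, 4, 0]
j stops at 3, i stops at 4; i≥j ⇒ return 3. arr=[-7, -2, -4, -3, 3, 4, 0]

[-7, -2, -4, -3, 3, 4, 0]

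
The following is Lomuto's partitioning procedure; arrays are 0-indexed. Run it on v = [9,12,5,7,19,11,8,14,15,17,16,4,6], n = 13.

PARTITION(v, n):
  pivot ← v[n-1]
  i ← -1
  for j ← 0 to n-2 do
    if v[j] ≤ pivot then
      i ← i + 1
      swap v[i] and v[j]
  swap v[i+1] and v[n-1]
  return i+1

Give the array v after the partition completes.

pivot = v[12] = 6; i = -1
j=0: v[0]=9 > 6 → no swap
j=1: v[1]=12 > 6 → no swap
j=2: v[2]=5 ≤ 6 → i=0, swap v[0],v[2] → [5,12,9,7,19,11,8,14,15,17,16,4,6]
j=3: v[3]=7 > 6 → no swap
j=4: v[4]=19 > 6 → no swap
j=5: v[5]=11 > 6 → no swap
j=6: v[6]=8 > 6 → no swap
j=7: v[7]=14 > 6 → no swap
j=8: v[8]=15 > 6 → no swap
j=9: v[9]=17 > 6 → no swap
j=10: v[10]=16 > 6 → no swap
j=11: v[11]=4 ≤ 6 → i=1, swap v[1],v[11] → [5,4,9,7,19,11,8,14,15,17,16,12,6]
final swap v[2],v[12] → [5,4,6,7,19,11,8,14,15,17,16,12,9]; return 2

[5,4,6,7,19,11,8,14,15,17,16,12,9]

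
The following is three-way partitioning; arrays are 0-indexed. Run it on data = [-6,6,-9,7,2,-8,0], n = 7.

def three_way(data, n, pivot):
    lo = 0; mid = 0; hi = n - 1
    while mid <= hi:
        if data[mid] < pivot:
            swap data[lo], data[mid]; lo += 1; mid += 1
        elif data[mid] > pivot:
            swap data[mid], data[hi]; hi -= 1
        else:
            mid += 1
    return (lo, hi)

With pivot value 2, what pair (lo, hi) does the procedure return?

(4, 4)

pivot = 2; lo=0, mid=0, hi=6
data[mid]=-6<2: swap data[0],data[0]; lo=1,mid=1 → [-6,6,-9,7,2,-8,0]
data[mid]=6>2: swap data[1],data[6]; hi=5 → [-6,0,-9,7,2,-8,6]
data[mid]=0<2: swap data[1],data[1]; lo=2,mid=2 → [-6,0,-9,7,2,-8,6]
data[mid]=-9<2: swap data[2],data[2]; lo=3,mid=3 → [-6,0,-9,7,2,-8,6]
data[mid]=7>2: swap data[3],data[5]; hi=4 → [-6,0,-9,-8,2,7,6]
data[mid]=-8<2: swap data[3],data[3]; lo=4,mid=4 → [-6,0,-9,-8,2,7,6]
data[mid]=2=2: mid=5
end: lo=4, hi=4; data = [-6,0,-9,-8,2,7,6]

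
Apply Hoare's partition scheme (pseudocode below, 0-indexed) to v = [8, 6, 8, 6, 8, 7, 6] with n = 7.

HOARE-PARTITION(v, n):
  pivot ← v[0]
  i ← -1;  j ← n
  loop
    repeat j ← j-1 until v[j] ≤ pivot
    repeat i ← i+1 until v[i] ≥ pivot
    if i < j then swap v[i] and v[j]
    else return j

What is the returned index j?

pivot=8
j stops at 6 (6), i stops at 0 (8); swap ⇒ [6, 6, 8, 6, 8, 7, 8]
j stops at 5 (7), i stops at 2 (8); swap ⇒ [6, 6, 7, 6, 8, 8, 8]
j stops at 4, i stops at 4; i≥j ⇒ return 4. v=[6, 6, 7, 6, 8, 8, 8]

4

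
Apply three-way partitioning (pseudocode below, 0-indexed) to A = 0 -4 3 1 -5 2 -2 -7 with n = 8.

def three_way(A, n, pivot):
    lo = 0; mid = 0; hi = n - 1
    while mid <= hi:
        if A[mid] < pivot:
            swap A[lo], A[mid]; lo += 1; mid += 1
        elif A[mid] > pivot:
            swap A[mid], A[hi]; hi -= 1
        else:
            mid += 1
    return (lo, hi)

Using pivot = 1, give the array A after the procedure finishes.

0 -4 -7 -5 -2 1 2 3

lo=0 mid=0 hi=7
0<1: swap(0,0), lo=1 mid=1 ⇒ 0 -4 3 1 -5 2 -2 -7
-4<1: swap(1,1), lo=2 mid=2 ⇒ 0 -4 3 1 -5 2 -2 -7
3>1: swap(2,7), hi=6 ⇒ 0 -4 -7 1 -5 2 -2 3
-7<1: swap(2,2), lo=3 mid=3 ⇒ 0 -4 -7 1 -5 2 -2 3
1=1: mid=4
-5<1: swap(3,4), lo=4 mid=5 ⇒ 0 -4 -7 -5 1 2 -2 3
2>1: swap(5,6), hi=5 ⇒ 0 -4 -7 -5 1 -2 2 3
-2<1: swap(4,5), lo=5 mid=6 ⇒ 0 -4 -7 -5 -2 1 2 3
done. lo=5 hi=5; A=0 -4 -7 -5 -2 1 2 3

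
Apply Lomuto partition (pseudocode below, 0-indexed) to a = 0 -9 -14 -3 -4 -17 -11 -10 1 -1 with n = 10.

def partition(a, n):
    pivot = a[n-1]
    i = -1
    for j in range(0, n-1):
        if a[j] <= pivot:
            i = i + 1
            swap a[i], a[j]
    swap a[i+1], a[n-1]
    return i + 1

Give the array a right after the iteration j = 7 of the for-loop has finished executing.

pivot = a[9] = -1; i = -1
j=0: a[0]=0 > -1 → no swap
j=1: a[1]=-9 ≤ -1 → i=0, swap a[0],a[1] → -9 0 -14 -3 -4 -17 -11 -10 1 -1
j=2: a[2]=-14 ≤ -1 → i=1, swap a[1],a[2] → -9 -14 0 -3 -4 -17 -11 -10 1 -1
j=3: a[3]=-3 ≤ -1 → i=2, swap a[2],a[3] → -9 -14 -3 0 -4 -17 -11 -10 1 -1
j=4: a[4]=-4 ≤ -1 → i=3, swap a[3],a[4] → -9 -14 -3 -4 0 -17 -11 -10 1 -1
j=5: a[5]=-17 ≤ -1 → i=4, swap a[4],a[5] → -9 -14 -3 -4 -17 0 -11 -10 1 -1
j=6: a[6]=-11 ≤ -1 → i=5, swap a[5],a[6] → -9 -14 -3 -4 -17 -11 0 -10 1 -1
j=7: a[7]=-10 ≤ -1 → i=6, swap a[6],a[7] → -9 -14 -3 -4 -17 -11 -10 0 1 -1
(after j=7) a = -9 -14 -3 -4 -17 -11 -10 0 1 -1

-9 -14 -3 -4 -17 -11 -10 0 1 -1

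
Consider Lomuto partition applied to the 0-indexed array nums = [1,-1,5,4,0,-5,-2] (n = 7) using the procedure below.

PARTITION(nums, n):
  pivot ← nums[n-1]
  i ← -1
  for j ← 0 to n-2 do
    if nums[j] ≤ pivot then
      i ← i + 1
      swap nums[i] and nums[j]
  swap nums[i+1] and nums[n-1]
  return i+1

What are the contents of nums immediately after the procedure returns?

[-5,-2,5,4,0,1,-1]

pivot = nums[6] = -2; i = -1
j=0: nums[0]=1 > -2 → no swap
j=1: nums[1]=-1 > -2 → no swap
j=2: nums[2]=5 > -2 → no swap
j=3: nums[3]=4 > -2 → no swap
j=4: nums[4]=0 > -2 → no swap
j=5: nums[5]=-5 ≤ -2 → i=0, swap nums[0],nums[5] → [-5,-1,5,4,0,1,-2]
final swap nums[1],nums[6] → [-5,-2,5,4,0,1,-1]; return 1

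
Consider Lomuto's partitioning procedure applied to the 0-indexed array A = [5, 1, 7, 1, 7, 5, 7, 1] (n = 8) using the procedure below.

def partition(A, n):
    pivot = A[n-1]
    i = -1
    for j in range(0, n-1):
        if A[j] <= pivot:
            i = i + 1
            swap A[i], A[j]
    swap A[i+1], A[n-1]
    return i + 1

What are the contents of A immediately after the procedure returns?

pivot = A[7] = 1; i = -1
j=0: A[0]=5 > 1 → no swap
j=1: A[1]=1 ≤ 1 → i=0, swap A[0],A[1] → [1, 5, 7, 1, 7, 5, 7, 1]
j=2: A[2]=7 > 1 → no swap
j=3: A[3]=1 ≤ 1 → i=1, swap A[1],A[3] → [1, 1, 7, 5, 7, 5, 7, 1]
j=4: A[4]=7 > 1 → no swap
j=5: A[5]=5 > 1 → no swap
j=6: A[6]=7 > 1 → no swap
final swap A[2],A[7] → [1, 1, 1, 5, 7, 5, 7, 7]; return 2

[1, 1, 1, 5, 7, 5, 7, 7]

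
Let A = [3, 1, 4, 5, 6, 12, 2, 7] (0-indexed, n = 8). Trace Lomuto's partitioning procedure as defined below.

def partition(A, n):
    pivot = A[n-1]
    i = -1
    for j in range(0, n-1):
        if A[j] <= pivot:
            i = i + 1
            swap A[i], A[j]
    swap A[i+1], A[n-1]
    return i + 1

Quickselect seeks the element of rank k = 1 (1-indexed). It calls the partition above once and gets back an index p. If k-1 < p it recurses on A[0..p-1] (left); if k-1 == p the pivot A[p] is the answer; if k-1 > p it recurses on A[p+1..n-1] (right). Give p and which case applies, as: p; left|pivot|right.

pivot = A[7] = 7; i = -1
j=0: A[0]=3 ≤ 7 → i=0, swap A[0],A[0] (no change) → [3, 1, 4, 5, 6, 12, 2, 7]
j=1: A[1]=1 ≤ 7 → i=1, swap A[1],A[1] (no change) → [3, 1, 4, 5, 6, 12, 2, 7]
j=2: A[2]=4 ≤ 7 → i=2, swap A[2],A[2] (no change) → [3, 1, 4, 5, 6, 12, 2, 7]
j=3: A[3]=5 ≤ 7 → i=3, swap A[3],A[3] (no change) → [3, 1, 4, 5, 6, 12, 2, 7]
j=4: A[4]=6 ≤ 7 → i=4, swap A[4],A[4] (no change) → [3, 1, 4, 5, 6, 12, 2, 7]
j=5: A[5]=12 > 7 → no swap
j=6: A[6]=2 ≤ 7 → i=5, swap A[5],A[6] → [3, 1, 4, 5, 6, 2, 12, 7]
final swap A[6],A[7] → [3, 1, 4, 5, 6, 2, 7, 12]; return 6
p = 6; k-1 = 0 < 6 ⇒ left

6; left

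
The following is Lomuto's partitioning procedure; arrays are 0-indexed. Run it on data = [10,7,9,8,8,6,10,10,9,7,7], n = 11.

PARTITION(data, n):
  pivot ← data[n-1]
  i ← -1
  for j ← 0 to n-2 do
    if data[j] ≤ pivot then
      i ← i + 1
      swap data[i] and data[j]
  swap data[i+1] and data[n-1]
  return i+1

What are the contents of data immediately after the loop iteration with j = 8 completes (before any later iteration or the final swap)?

pivot = data[10] = 7; i = -1
j=0: data[0]=10 > 7 → no swap
j=1: data[1]=7 ≤ 7 → i=0, swap data[0],data[1] → [7,10,9,8,8,6,10,10,9,7,7]
j=2: data[2]=9 > 7 → no swap
j=3: data[3]=8 > 7 → no swap
j=4: data[4]=8 > 7 → no swap
j=5: data[5]=6 ≤ 7 → i=1, swap data[1],data[5] → [7,6,9,8,8,10,10,10,9,7,7]
j=6: data[6]=10 > 7 → no swap
j=7: data[7]=10 > 7 → no swap
j=8: data[8]=9 > 7 → no swap
(after j=8) data = [7,6,9,8,8,10,10,10,9,7,7]

[7,6,9,8,8,10,10,10,9,7,7]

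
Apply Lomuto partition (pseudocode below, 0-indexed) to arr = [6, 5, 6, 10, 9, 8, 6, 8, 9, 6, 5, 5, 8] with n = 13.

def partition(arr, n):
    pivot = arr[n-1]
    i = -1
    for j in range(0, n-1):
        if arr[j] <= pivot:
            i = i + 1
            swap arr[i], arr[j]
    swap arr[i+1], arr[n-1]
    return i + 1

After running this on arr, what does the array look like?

pivot=8, i=-1
j=0: 6≤8, i=0, swap(0,0) ⇒ [6, 5, 6, 10, 9, 8, 6, 8, 9, 6, 5, 5, 8]
j=1: 5≤8, i=1, swap(1,1) ⇒ [6, 5, 6, 10, 9, 8, 6, 8, 9, 6, 5, 5, 8]
j=2: 6≤8, i=2, swap(2,2) ⇒ [6, 5, 6, 10, 9, 8, 6, 8, 9, 6, 5, 5, 8]
j=3: 10>8, skip
j=4: 9>8, skip
j=5: 8≤8, i=3, swap(3,5) ⇒ [6, 5, 6, 8, 9, 10, 6, 8, 9, 6, 5, 5, 8]
j=6: 6≤8, i=4, swap(4,6) ⇒ [6, 5, 6, 8, 6, 10, 9, 8, 9, 6, 5, 5, 8]
j=7: 8≤8, i=5, swap(5,7) ⇒ [6, 5, 6, 8, 6, 8, 9, 10, 9, 6, 5, 5, 8]
j=8: 9>8, skip
j=9: 6≤8, i=6, swap(6,9) ⇒ [6, 5, 6, 8, 6, 8, 6, 10, 9, 9, 5, 5, 8]
j=10: 5≤8, i=7, swap(7,10) ⇒ [6, 5, 6, 8, 6, 8, 6, 5, 9, 9, 10, 5, 8]
j=11: 5≤8, i=8, swap(8,11) ⇒ [6, 5, 6, 8, 6, 8, 6, 5, 5, 9, 10, 9, 8]
swap(9,12) ⇒ [6, 5, 6, 8, 6, 8, 6, 5, 5, 8, 10, 9, 9]; return 9

[6, 5, 6, 8, 6, 8, 6, 5, 5, 8, 10, 9, 9]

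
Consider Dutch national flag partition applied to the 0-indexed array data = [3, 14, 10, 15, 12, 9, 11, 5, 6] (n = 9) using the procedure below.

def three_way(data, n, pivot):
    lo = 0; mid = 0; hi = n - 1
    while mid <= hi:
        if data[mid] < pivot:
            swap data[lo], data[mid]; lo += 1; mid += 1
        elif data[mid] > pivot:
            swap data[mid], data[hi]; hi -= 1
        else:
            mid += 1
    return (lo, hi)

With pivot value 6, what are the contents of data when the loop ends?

lo=0 mid=0 hi=8
3<6: swap(0,0), lo=1 mid=1 ⇒ [3, 14, 10, 15, 12, 9, 11, 5, 6]
14>6: swap(1,8), hi=7 ⇒ [3, 6, 10, 15, 12, 9, 11, 5, 14]
6=6: mid=2
10>6: swap(2,7), hi=6 ⇒ [3, 6, 5, 15, 12, 9, 11, 10, 14]
5<6: swap(1,2), lo=2 mid=3 ⇒ [3, 5, 6, 15, 12, 9, 11, 10, 14]
15>6: swap(3,6), hi=5 ⇒ [3, 5, 6, 11, 12, 9, 15, 10, 14]
11>6: swap(3,5), hi=4 ⇒ [3, 5, 6, 9, 12, 11, 15, 10, 14]
9>6: swap(3,4), hi=3 ⇒ [3, 5, 6, 12, 9, 11, 15, 10, 14]
12>6: swap(3,3), hi=2 ⇒ [3, 5, 6, 12, 9, 11, 15, 10, 14]
done. lo=2 hi=2; data=[3, 5, 6, 12, 9, 11, 15, 10, 14]

[3, 5, 6, 12, 9, 11, 15, 10, 14]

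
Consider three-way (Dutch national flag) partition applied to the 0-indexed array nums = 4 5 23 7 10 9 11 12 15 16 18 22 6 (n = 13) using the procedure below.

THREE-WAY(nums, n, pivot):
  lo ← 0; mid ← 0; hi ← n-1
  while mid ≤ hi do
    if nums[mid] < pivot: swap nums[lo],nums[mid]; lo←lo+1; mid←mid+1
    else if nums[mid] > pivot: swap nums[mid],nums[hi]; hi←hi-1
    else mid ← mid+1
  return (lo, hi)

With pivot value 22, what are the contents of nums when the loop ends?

lo=0 mid=0 hi=12
4<22: swap(0,0), lo=1 mid=1 ⇒ 4 5 23 7 10 9 11 12 15 16 18 22 6
5<22: swap(1,1), lo=2 mid=2 ⇒ 4 5 23 7 10 9 11 12 15 16 18 22 6
23>22: swap(2,12), hi=11 ⇒ 4 5 6 7 10 9 11 12 15 16 18 22 23
6<22: swap(2,2), lo=3 mid=3 ⇒ 4 5 6 7 10 9 11 12 15 16 18 22 23
7<22: swap(3,3), lo=4 mid=4 ⇒ 4 5 6 7 10 9 11 12 15 16 18 22 23
10<22: swap(4,4), lo=5 mid=5 ⇒ 4 5 6 7 10 9 11 12 15 16 18 22 23
9<22: swap(5,5), lo=6 mid=6 ⇒ 4 5 6 7 10 9 11 12 15 16 18 22 23
11<22: swap(6,6), lo=7 mid=7 ⇒ 4 5 6 7 10 9 11 12 15 16 18 22 23
12<22: swap(7,7), lo=8 mid=8 ⇒ 4 5 6 7 10 9 11 12 15 16 18 22 23
15<22: swap(8,8), lo=9 mid=9 ⇒ 4 5 6 7 10 9 11 12 15 16 18 22 23
16<22: swap(9,9), lo=10 mid=10 ⇒ 4 5 6 7 10 9 11 12 15 16 18 22 23
18<22: swap(10,10), lo=11 mid=11 ⇒ 4 5 6 7 10 9 11 12 15 16 18 22 23
22=22: mid=12
done. lo=11 hi=11; nums=4 5 6 7 10 9 11 12 15 16 18 22 23

4 5 6 7 10 9 11 12 15 16 18 22 23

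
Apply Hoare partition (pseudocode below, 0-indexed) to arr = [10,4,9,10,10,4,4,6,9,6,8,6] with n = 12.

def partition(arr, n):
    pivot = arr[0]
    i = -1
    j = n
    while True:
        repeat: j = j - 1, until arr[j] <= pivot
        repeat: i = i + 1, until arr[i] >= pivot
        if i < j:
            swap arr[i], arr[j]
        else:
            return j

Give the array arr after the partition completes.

pivot = arr[0] = 10; i = -1, j = 12
j→11 (arr[11]=6≤10), i→0 (arr[0]=10≥10); i<j, swap → [6,4,9,10,10,4,4,6,9,6,8,10]
j→10 (arr[10]=8≤10), i→3 (arr[3]=10≥10); i<j, swap → [6,4,9,8,10,4,4,6,9,6,10,10]
j→9 (arr[9]=6≤10), i→4 (arr[4]=10≥10); i<j, swap → [6,4,9,8,6,4,4,6,9,10,10,10]
j→8, i→9; i≥j, return j=8. arr = [6,4,9,8,6,4,4,6,9,10,10,10]

[6,4,9,8,6,4,4,6,9,10,10,10]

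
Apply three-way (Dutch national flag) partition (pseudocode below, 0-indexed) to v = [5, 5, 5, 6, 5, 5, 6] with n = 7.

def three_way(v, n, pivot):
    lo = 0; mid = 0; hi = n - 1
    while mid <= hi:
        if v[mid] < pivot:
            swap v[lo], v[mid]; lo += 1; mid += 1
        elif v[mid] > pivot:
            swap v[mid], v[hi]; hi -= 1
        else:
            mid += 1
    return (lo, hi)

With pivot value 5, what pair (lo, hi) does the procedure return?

pivot = 5; lo=0, mid=0, hi=6
v[mid]=5=5: mid=1
v[mid]=5=5: mid=2
v[mid]=5=5: mid=3
v[mid]=6>5: swap v[3],v[6]; hi=5 → [5, 5, 5, 6, 5, 5, 6]
v[mid]=6>5: swap v[3],v[5]; hi=4 → [5, 5, 5, 5, 5, 6, 6]
v[mid]=5=5: mid=4
v[mid]=5=5: mid=5
end: lo=0, hi=4; v = [5, 5, 5, 5, 5, 6, 6]

(0, 4)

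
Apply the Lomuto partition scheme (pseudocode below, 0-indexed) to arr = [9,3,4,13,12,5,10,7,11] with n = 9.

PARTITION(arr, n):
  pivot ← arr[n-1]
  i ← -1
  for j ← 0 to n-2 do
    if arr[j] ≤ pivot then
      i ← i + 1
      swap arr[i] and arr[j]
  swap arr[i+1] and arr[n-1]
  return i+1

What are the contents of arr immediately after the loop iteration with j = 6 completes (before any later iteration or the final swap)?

pivot = arr[8] = 11; i = -1
j=0: arr[0]=9 ≤ 11 → i=0, swap arr[0],arr[0] (no change) → [9,3,4,13,12,5,10,7,11]
j=1: arr[1]=3 ≤ 11 → i=1, swap arr[1],arr[1] (no change) → [9,3,4,13,12,5,10,7,11]
j=2: arr[2]=4 ≤ 11 → i=2, swap arr[2],arr[2] (no change) → [9,3,4,13,12,5,10,7,11]
j=3: arr[3]=13 > 11 → no swap
j=4: arr[4]=12 > 11 → no swap
j=5: arr[5]=5 ≤ 11 → i=3, swap arr[3],arr[5] → [9,3,4,5,12,13,10,7,11]
j=6: arr[6]=10 ≤ 11 → i=4, swap arr[4],arr[6] → [9,3,4,5,10,13,12,7,11]
(after j=6) arr = [9,3,4,5,10,13,12,7,11]

[9,3,4,5,10,13,12,7,11]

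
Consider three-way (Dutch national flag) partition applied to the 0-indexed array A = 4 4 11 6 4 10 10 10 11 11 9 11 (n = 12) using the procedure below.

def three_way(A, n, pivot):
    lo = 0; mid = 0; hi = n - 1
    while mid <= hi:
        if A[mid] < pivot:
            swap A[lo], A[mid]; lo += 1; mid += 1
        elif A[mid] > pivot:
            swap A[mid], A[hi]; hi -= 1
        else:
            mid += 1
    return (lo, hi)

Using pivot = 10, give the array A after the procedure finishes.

4 4 9 6 4 10 10 10 11 11 11 11

lo=0 mid=0 hi=11
4<10: swap(0,0), lo=1 mid=1 ⇒ 4 4 11 6 4 10 10 10 11 11 9 11
4<10: swap(1,1), lo=2 mid=2 ⇒ 4 4 11 6 4 10 10 10 11 11 9 11
11>10: swap(2,11), hi=10 ⇒ 4 4 11 6 4 10 10 10 11 11 9 11
11>10: swap(2,10), hi=9 ⇒ 4 4 9 6 4 10 10 10 11 11 11 11
9<10: swap(2,2), lo=3 mid=3 ⇒ 4 4 9 6 4 10 10 10 11 11 11 11
6<10: swap(3,3), lo=4 mid=4 ⇒ 4 4 9 6 4 10 10 10 11 11 11 11
4<10: swap(4,4), lo=5 mid=5 ⇒ 4 4 9 6 4 10 10 10 11 11 11 11
10=10: mid=6
10=10: mid=7
10=10: mid=8
11>10: swap(8,9), hi=8 ⇒ 4 4 9 6 4 10 10 10 11 11 11 11
11>10: swap(8,8), hi=7 ⇒ 4 4 9 6 4 10 10 10 11 11 11 11
done. lo=5 hi=7; A=4 4 9 6 4 10 10 10 11 11 11 11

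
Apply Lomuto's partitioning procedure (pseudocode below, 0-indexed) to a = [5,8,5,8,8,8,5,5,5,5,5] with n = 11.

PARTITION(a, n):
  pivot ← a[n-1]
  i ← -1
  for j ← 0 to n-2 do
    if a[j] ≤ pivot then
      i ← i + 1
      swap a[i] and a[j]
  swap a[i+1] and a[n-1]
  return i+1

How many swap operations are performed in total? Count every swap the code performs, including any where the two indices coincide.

pivot=5, i=-1
j=0: 5≤5, i=0, swap(0,0) ⇒ [5,8,5,8,8,8,5,5,5,5,5]
j=1: 8>5, skip
j=2: 5≤5, i=1, swap(1,2) ⇒ [5,5,8,8,8,8,5,5,5,5,5]
j=3: 8>5, skip
j=4: 8>5, skip
j=5: 8>5, skip
j=6: 5≤5, i=2, swap(2,6) ⇒ [5,5,5,8,8,8,8,5,5,5,5]
j=7: 5≤5, i=3, swap(3,7) ⇒ [5,5,5,5,8,8,8,8,5,5,5]
j=8: 5≤5, i=4, swap(4,8) ⇒ [5,5,5,5,5,8,8,8,8,5,5]
j=9: 5≤5, i=5, swap(5,9) ⇒ [5,5,5,5,5,5,8,8,8,8,5]
swap(6,10) ⇒ [5,5,5,5,5,5,5,8,8,8,8]; return 6

7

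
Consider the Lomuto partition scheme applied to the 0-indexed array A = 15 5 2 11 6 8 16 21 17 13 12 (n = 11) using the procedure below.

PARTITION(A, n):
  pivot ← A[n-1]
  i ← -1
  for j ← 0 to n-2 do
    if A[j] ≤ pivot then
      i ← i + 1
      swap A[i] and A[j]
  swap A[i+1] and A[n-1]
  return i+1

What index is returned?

5

pivot=12, i=-1
j=0: 15>12, skip
j=1: 5≤12, i=0, swap(0,1) ⇒ 5 15 2 11 6 8 16 21 17 13 12
j=2: 2≤12, i=1, swap(1,2) ⇒ 5 2 15 11 6 8 16 21 17 13 12
j=3: 11≤12, i=2, swap(2,3) ⇒ 5 2 11 15 6 8 16 21 17 13 12
j=4: 6≤12, i=3, swap(3,4) ⇒ 5 2 11 6 15 8 16 21 17 13 12
j=5: 8≤12, i=4, swap(4,5) ⇒ 5 2 11 6 8 15 16 21 17 13 12
j=6: 16>12, skip
j=7: 21>12, skip
j=8: 17>12, skip
j=9: 13>12, skip
swap(5,10) ⇒ 5 2 11 6 8 12 16 21 17 13 15; return 5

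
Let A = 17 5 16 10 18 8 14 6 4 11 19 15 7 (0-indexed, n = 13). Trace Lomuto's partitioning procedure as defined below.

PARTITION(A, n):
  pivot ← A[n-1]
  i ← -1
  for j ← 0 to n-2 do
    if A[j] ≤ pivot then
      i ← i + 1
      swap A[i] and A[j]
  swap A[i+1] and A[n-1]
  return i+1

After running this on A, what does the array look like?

5 6 4 7 18 8 14 17 16 11 19 15 10

pivot = A[12] = 7; i = -1
j=0: A[0]=17 > 7 → no swap
j=1: A[1]=5 ≤ 7 → i=0, swap A[0],A[1] → 5 17 16 10 18 8 14 6 4 11 19 15 7
j=2: A[2]=16 > 7 → no swap
j=3: A[3]=10 > 7 → no swap
j=4: A[4]=18 > 7 → no swap
j=5: A[5]=8 > 7 → no swap
j=6: A[6]=14 > 7 → no swap
j=7: A[7]=6 ≤ 7 → i=1, swap A[1],A[7] → 5 6 16 10 18 8 14 17 4 11 19 15 7
j=8: A[8]=4 ≤ 7 → i=2, swap A[2],A[8] → 5 6 4 10 18 8 14 17 16 11 19 15 7
j=9: A[9]=11 > 7 → no swap
j=10: A[10]=19 > 7 → no swap
j=11: A[11]=15 > 7 → no swap
final swap A[3],A[12] → 5 6 4 7 18 8 14 17 16 11 19 15 10; return 3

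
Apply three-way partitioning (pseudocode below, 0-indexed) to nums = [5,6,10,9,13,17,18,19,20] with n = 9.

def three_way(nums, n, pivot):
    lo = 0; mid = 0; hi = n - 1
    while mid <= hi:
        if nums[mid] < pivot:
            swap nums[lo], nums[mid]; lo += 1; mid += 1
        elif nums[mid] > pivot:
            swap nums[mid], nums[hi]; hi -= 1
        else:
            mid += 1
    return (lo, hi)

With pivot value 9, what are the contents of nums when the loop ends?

[5,6,9,13,17,18,19,20,10]

pivot = 9; lo=0, mid=0, hi=8
nums[mid]=5<9: swap nums[0],nums[0]; lo=1,mid=1 → [5,6,10,9,13,17,18,19,20]
nums[mid]=6<9: swap nums[1],nums[1]; lo=2,mid=2 → [5,6,10,9,13,17,18,19,20]
nums[mid]=10>9: swap nums[2],nums[8]; hi=7 → [5,6,20,9,13,17,18,19,10]
nums[mid]=20>9: swap nums[2],nums[7]; hi=6 → [5,6,19,9,13,17,18,20,10]
nums[mid]=19>9: swap nums[2],nums[6]; hi=5 → [5,6,18,9,13,17,19,20,10]
nums[mid]=18>9: swap nums[2],nums[5]; hi=4 → [5,6,17,9,13,18,19,20,10]
nums[mid]=17>9: swap nums[2],nums[4]; hi=3 → [5,6,13,9,17,18,19,20,10]
nums[mid]=13>9: swap nums[2],nums[3]; hi=2 → [5,6,9,13,17,18,19,20,10]
nums[mid]=9=9: mid=3
end: lo=2, hi=2; nums = [5,6,9,13,17,18,19,20,10]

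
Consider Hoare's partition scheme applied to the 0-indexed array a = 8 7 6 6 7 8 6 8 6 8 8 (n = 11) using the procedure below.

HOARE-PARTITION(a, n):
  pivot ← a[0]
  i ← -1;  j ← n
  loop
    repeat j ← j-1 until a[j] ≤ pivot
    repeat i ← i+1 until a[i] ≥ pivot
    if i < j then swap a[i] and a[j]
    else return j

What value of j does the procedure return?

pivot = a[0] = 8; i = -1, j = 11
j→10 (a[10]=8≤8), i→0 (a[0]=8≥8); i<j, swap → 8 7 6 6 7 8 6 8 6 8 8
j→9 (a[9]=8≤8), i→5 (a[5]=8≥8); i<j, swap → 8 7 6 6 7 8 6 8 6 8 8
j→8 (a[8]=6≤8), i→7 (a[7]=8≥8); i<j, swap → 8 7 6 6 7 8 6 6 8 8 8
j→7, i→8; i≥j, return j=7. a = 8 7 6 6 7 8 6 6 8 8 8

7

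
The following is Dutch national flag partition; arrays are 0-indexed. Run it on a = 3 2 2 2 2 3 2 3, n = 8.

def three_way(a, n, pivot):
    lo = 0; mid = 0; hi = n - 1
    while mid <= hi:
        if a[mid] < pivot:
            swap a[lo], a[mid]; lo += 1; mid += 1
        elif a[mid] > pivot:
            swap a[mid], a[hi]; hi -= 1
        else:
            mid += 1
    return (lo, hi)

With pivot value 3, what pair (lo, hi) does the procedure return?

(5, 7)

pivot = 3; lo=0, mid=0, hi=7
a[mid]=3=3: mid=1
a[mid]=2<3: swap a[0],a[1]; lo=1,mid=2 → 2 3 2 2 2 3 2 3
a[mid]=2<3: swap a[1],a[2]; lo=2,mid=3 → 2 2 3 2 2 3 2 3
a[mid]=2<3: swap a[2],a[3]; lo=3,mid=4 → 2 2 2 3 2 3 2 3
a[mid]=2<3: swap a[3],a[4]; lo=4,mid=5 → 2 2 2 2 3 3 2 3
a[mid]=3=3: mid=6
a[mid]=2<3: swap a[4],a[6]; lo=5,mid=7 → 2 2 2 2 2 3 3 3
a[mid]=3=3: mid=8
end: lo=5, hi=7; a = 2 2 2 2 2 3 3 3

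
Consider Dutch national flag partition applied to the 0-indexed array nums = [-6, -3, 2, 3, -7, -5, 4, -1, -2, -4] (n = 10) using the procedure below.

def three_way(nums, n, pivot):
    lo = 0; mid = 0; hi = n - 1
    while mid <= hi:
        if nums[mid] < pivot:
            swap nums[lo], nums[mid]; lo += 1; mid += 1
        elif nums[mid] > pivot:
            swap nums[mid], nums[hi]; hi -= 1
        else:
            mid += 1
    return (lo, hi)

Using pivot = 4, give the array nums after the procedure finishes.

pivot = 4; lo=0, mid=0, hi=9
nums[mid]=-6<4: swap nums[0],nums[0]; lo=1,mid=1 → [-6, -3, 2, 3, -7, -5, 4, -1, -2, -4]
nums[mid]=-3<4: swap nums[1],nums[1]; lo=2,mid=2 → [-6, -3, 2, 3, -7, -5, 4, -1, -2, -4]
nums[mid]=2<4: swap nums[2],nums[2]; lo=3,mid=3 → [-6, -3, 2, 3, -7, -5, 4, -1, -2, -4]
nums[mid]=3<4: swap nums[3],nums[3]; lo=4,mid=4 → [-6, -3, 2, 3, -7, -5, 4, -1, -2, -4]
nums[mid]=-7<4: swap nums[4],nums[4]; lo=5,mid=5 → [-6, -3, 2, 3, -7, -5, 4, -1, -2, -4]
nums[mid]=-5<4: swap nums[5],nums[5]; lo=6,mid=6 → [-6, -3, 2, 3, -7, -5, 4, -1, -2, -4]
nums[mid]=4=4: mid=7
nums[mid]=-1<4: swap nums[6],nums[7]; lo=7,mid=8 → [-6, -3, 2, 3, -7, -5, -1, 4, -2, -4]
nums[mid]=-2<4: swap nums[7],nums[8]; lo=8,mid=9 → [-6, -3, 2, 3, -7, -5, -1, -2, 4, -4]
nums[mid]=-4<4: swap nums[8],nums[9]; lo=9,mid=10 → [-6, -3, 2, 3, -7, -5, -1, -2, -4, 4]
end: lo=9, hi=9; nums = [-6, -3, 2, 3, -7, -5, -1, -2, -4, 4]

[-6, -3, 2, 3, -7, -5, -1, -2, -4, 4]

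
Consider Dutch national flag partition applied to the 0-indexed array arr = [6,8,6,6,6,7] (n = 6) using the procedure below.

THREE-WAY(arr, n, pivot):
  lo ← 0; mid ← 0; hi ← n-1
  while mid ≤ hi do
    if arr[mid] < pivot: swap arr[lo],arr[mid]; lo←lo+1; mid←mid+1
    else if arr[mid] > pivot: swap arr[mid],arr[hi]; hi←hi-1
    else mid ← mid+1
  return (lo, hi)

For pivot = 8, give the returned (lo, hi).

pivot = 8; lo=0, mid=0, hi=5
arr[mid]=6<8: swap arr[0],arr[0]; lo=1,mid=1 → [6,8,6,6,6,7]
arr[mid]=8=8: mid=2
arr[mid]=6<8: swap arr[1],arr[2]; lo=2,mid=3 → [6,6,8,6,6,7]
arr[mid]=6<8: swap arr[2],arr[3]; lo=3,mid=4 → [6,6,6,8,6,7]
arr[mid]=6<8: swap arr[3],arr[4]; lo=4,mid=5 → [6,6,6,6,8,7]
arr[mid]=7<8: swap arr[4],arr[5]; lo=5,mid=6 → [6,6,6,6,7,8]
end: lo=5, hi=5; arr = [6,6,6,6,7,8]

(5, 5)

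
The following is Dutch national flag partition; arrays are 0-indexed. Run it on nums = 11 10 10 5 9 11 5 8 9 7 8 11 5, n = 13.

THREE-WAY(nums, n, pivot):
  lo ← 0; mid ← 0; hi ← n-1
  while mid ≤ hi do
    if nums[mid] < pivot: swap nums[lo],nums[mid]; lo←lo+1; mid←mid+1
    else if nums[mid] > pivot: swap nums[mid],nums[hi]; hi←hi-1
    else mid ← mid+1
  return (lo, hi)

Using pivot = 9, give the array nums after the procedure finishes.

lo=0 mid=0 hi=12
11>9: swap(0,12), hi=11 ⇒ 5 10 10 5 9 11 5 8 9 7 8 11 11
5<9: swap(0,0), lo=1 mid=1 ⇒ 5 10 10 5 9 11 5 8 9 7 8 11 11
10>9: swap(1,11), hi=10 ⇒ 5 11 10 5 9 11 5 8 9 7 8 10 11
11>9: swap(1,10), hi=9 ⇒ 5 8 10 5 9 11 5 8 9 7 11 10 11
8<9: swap(1,1), lo=2 mid=2 ⇒ 5 8 10 5 9 11 5 8 9 7 11 10 11
10>9: swap(2,9), hi=8 ⇒ 5 8 7 5 9 11 5 8 9 10 11 10 11
7<9: swap(2,2), lo=3 mid=3 ⇒ 5 8 7 5 9 11 5 8 9 10 11 10 11
5<9: swap(3,3), lo=4 mid=4 ⇒ 5 8 7 5 9 11 5 8 9 10 11 10 11
9=9: mid=5
11>9: swap(5,8), hi=7 ⇒ 5 8 7 5 9 9 5 8 11 10 11 10 11
9=9: mid=6
5<9: swap(4,6), lo=5 mid=7 ⇒ 5 8 7 5 5 9 9 8 11 10 11 10 11
8<9: swap(5,7), lo=6 mid=8 ⇒ 5 8 7 5 5 8 9 9 11 10 11 10 11
done. lo=6 hi=7; nums=5 8 7 5 5 8 9 9 11 10 11 10 11

5 8 7 5 5 8 9 9 11 10 11 10 11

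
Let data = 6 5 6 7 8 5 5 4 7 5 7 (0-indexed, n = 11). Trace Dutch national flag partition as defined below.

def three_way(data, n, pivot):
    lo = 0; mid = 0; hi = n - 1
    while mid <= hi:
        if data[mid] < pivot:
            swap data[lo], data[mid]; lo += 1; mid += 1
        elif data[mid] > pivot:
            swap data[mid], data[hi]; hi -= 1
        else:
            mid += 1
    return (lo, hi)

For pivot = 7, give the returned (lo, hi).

(7, 9)

lo=0 mid=0 hi=10
6<7: swap(0,0), lo=1 mid=1 ⇒ 6 5 6 7 8 5 5 4 7 5 7
5<7: swap(1,1), lo=2 mid=2 ⇒ 6 5 6 7 8 5 5 4 7 5 7
6<7: swap(2,2), lo=3 mid=3 ⇒ 6 5 6 7 8 5 5 4 7 5 7
7=7: mid=4
8>7: swap(4,10), hi=9 ⇒ 6 5 6 7 7 5 5 4 7 5 8
7=7: mid=5
5<7: swap(3,5), lo=4 mid=6 ⇒ 6 5 6 5 7 7 5 4 7 5 8
5<7: swap(4,6), lo=5 mid=7 ⇒ 6 5 6 5 5 7 7 4 7 5 8
4<7: swap(5,7), lo=6 mid=8 ⇒ 6 5 6 5 5 4 7 7 7 5 8
7=7: mid=9
5<7: swap(6,9), lo=7 mid=10 ⇒ 6 5 6 5 5 4 5 7 7 7 8
done. lo=7 hi=9; data=6 5 6 5 5 4 5 7 7 7 8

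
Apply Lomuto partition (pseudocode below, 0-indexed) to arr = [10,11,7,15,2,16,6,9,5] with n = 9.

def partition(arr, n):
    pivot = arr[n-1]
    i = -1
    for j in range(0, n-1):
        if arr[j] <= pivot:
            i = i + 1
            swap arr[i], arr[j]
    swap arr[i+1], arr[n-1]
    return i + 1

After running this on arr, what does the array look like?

pivot = arr[8] = 5; i = -1
j=0: arr[0]=10 > 5 → no swap
j=1: arr[1]=11 > 5 → no swap
j=2: arr[2]=7 > 5 → no swap
j=3: arr[3]=15 > 5 → no swap
j=4: arr[4]=2 ≤ 5 → i=0, swap arr[0],arr[4] → [2,11,7,15,10,16,6,9,5]
j=5: arr[5]=16 > 5 → no swap
j=6: arr[6]=6 > 5 → no swap
j=7: arr[7]=9 > 5 → no swap
final swap arr[1],arr[8] → [2,5,7,15,10,16,6,9,11]; return 1

[2,5,7,15,10,16,6,9,11]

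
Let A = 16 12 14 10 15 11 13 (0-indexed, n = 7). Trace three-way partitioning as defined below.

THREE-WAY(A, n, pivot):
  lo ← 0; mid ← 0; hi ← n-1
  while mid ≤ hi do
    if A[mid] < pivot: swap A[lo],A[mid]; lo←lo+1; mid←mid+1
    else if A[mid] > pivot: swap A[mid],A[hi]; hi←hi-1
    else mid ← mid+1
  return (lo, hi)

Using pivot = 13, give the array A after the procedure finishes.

12 11 10 13 15 14 16

pivot = 13; lo=0, mid=0, hi=6
A[mid]=16>13: swap A[0],A[6]; hi=5 → 13 12 14 10 15 11 16
A[mid]=13=13: mid=1
A[mid]=12<13: swap A[0],A[1]; lo=1,mid=2 → 12 13 14 10 15 11 16
A[mid]=14>13: swap A[2],A[5]; hi=4 → 12 13 11 10 15 14 16
A[mid]=11<13: swap A[1],A[2]; lo=2,mid=3 → 12 11 13 10 15 14 16
A[mid]=10<13: swap A[2],A[3]; lo=3,mid=4 → 12 11 10 13 15 14 16
A[mid]=15>13: swap A[4],A[4]; hi=3 → 12 11 10 13 15 14 16
end: lo=3, hi=3; A = 12 11 10 13 15 14 16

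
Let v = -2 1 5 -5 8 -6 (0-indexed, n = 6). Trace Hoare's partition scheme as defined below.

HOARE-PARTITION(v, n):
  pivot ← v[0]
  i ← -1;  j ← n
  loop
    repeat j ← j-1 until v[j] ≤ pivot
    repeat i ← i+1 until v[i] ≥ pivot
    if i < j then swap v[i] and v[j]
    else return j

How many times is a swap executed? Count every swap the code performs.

2

pivot = v[0] = -2; i = -1, j = 6
j→5 (v[5]=-6≤-2), i→0 (v[0]=-2≥-2); i<j, swap → -6 1 5 -5 8 -2
j→3 (v[3]=-5≤-2), i→1 (v[1]=1≥-2); i<j, swap → -6 -5 5 1 8 -2
j→1, i→2; i≥j, return j=1. v = -6 -5 5 1 8 -2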